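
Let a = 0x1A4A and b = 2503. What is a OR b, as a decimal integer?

0x1A4A = 1101001001010
2503 = 0100111000111
 OR → 1101111001111 = 7119

7119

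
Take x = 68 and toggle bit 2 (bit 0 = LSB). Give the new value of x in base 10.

64

x = 01000100
bit 2 is currently 1; toggle it via x ^ (1 << 2) = x ^ 4
→ 01000000 = 64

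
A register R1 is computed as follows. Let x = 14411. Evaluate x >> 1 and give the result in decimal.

7205

14411 = 11100001001011
shift right by 1 → 01110000100101 = 7205
(equivalently, floor(14411 / 2))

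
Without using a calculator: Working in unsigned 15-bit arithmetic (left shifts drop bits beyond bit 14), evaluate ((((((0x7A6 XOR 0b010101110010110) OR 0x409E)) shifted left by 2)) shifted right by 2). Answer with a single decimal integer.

3262

0x7A6 = 000011110100110
0b010101110010110 = 010101110010110
→ XOR → 010110000110000 = 11312
0x409E = 100000010011110
→ OR → 110110010111110 = 27838
→ shifted left by 2 (mod 2^15) → 011001011111000 = 13048
→ shifted right by 2 → 000110010111110 = 3262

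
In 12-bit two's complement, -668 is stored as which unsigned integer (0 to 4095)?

668 in 12 bits: 001010011100
Invert: 110101100011
Add 1:  110101100100 = 3428
(Check: 2^12 - 668 = 4096 - 668 = 3428.)

3428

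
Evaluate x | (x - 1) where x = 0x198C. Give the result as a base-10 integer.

6543

x = 1100110001100 = 6540
x - 1 = 1100110001011
OR    = 1100110001111 = 6543
(x | (x - 1) sets all bits below the lowest set bit.)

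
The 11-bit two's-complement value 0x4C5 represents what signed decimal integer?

pattern = 10011000101 (MSB is 1 ⇒ negative)
Invert: 01100111010, add 1 → 01100111011 = 827, so the value is -827.
(Equivalently: 1221 - 2^11 = 1221 - 2048 = -827.)

-827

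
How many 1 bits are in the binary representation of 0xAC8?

5

0xAC8 = 101011001000
Count the 1s: 1 + 1 + 1 + 1 + 1 = 5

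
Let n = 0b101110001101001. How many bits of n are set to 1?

n = 101110001101001
Count the 1s: 1 + 1 + 1 + 1 + 1 + 1 + 1 + 1 = 8

8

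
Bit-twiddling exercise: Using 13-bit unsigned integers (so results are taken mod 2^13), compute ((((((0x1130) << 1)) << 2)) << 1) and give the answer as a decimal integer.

4864

0x1130 = 1000100110000
→ << 1 (mod 2^13) → 0001001100000 = 608
→ << 2 (mod 2^13) → 0100110000000 = 2432
→ << 1 (mod 2^13) → 1001100000000 = 4864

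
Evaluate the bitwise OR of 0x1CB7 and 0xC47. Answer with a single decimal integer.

7415

0x1CB7 = 1110010110111
0xC47 = 0110001000111
 OR → 1110011110111 = 7415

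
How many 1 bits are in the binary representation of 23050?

23050 = 101101000001010
Count the 1s: 1 + 1 + 1 + 1 + 1 + 1 = 6

6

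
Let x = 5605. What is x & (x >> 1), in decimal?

224

x = 1010111100101 = 5605
x>>1 = 0101011110010
AND  = 0000011100000 = 224
(x & (x >> 1) has a 1 wherever x has two consecutive 1 bits.)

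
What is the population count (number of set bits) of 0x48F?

0x48F = 10010001111
Count the 1s: 1 + 1 + 1 + 1 + 1 + 1 = 6

6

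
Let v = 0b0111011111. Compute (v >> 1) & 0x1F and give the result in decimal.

v = 0111011111
Shift right by 1: 011101111
Mask low 5 bits: 01111 = 15

15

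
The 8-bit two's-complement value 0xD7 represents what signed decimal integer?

pattern = 11010111 (MSB is 1 ⇒ negative)
Invert: 00101000, add 1 → 00101001 = 41, so the value is -41.
(Equivalently: 215 - 2^8 = 215 - 256 = -41.)

-41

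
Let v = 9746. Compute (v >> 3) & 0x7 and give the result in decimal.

2

v = 10011000010010
Shift right by 3: 10011000010
Mask low 3 bits: 010 = 2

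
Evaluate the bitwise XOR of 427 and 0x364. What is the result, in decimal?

719

427 = 0110101011
0x364 = 1101100100
XOR → 1011001111 = 719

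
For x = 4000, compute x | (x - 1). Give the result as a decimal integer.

4031

x = 111110100000 = 4000
x - 1 = 111110011111
OR    = 111110111111 = 4031
(x | (x - 1) sets all bits below the lowest set bit.)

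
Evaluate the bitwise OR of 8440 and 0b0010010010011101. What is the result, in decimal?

9469

8440 = 10000011111000
b = 10010010011101
 OR → 10010011111101 = 9469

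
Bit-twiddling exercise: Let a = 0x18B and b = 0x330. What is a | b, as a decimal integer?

955

0x18B = 0110001011
0x330 = 1100110000
 OR → 1110111011 = 955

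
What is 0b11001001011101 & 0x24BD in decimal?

8221

a = 11001001011101
0x24BD = 10010010111101
AND → 10000000011101 = 8221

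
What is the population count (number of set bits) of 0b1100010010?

4

n = 1100010010
Count the 1s: 1 + 1 + 1 + 1 = 4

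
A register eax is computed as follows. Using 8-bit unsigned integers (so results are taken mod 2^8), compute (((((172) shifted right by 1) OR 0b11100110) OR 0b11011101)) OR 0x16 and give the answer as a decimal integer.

172 = 10101100
→ shifted right by 1 → 01010110 = 86
0b11100110 = 11100110
→ OR → 11110110 = 246
0b11011101 = 11011101
→ OR → 11111111 = 255
0x16 = 00010110
→ OR → 11111111 = 255

255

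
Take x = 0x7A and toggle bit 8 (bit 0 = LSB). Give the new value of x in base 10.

x = 001111010
bit 8 is currently 0; toggle it via x ^ (1 << 8) = x ^ 256
→ 101111010 = 378

378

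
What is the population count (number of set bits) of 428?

428 = 110101100
Count the 1s: 1 + 1 + 1 + 1 + 1 = 5

5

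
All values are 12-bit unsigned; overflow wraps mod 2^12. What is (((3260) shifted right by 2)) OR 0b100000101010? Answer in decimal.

3260 = 110010111100
→ shifted right by 2 → 001100101111 = 815
0b100000101010 = 100000101010
→ OR → 101100101111 = 2863

2863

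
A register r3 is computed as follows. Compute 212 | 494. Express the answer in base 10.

212 = 011010100
494 = 111101110
 OR → 111111110 = 510

510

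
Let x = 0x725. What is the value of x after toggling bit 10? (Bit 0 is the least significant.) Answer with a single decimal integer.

x = 11100100101
bit 10 is currently 1; toggle it via x ^ (1 << 10) = x ^ 1024
→ 01100100101 = 805

805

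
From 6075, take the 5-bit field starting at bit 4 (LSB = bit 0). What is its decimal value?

v = 1011110111011
Shift right by 4: 101111011
Mask low 5 bits: 11011 = 27

27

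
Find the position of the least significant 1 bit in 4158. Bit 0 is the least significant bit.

1

4158 = 1000000111110
Trailing zeros: 1, so the lowest set bit is bit 1 (value 2).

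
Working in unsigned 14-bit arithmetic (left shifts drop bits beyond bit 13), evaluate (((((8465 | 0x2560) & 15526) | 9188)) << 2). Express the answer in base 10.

8465 = 10000100010001
0x2560 = 10010101100000
→ | → 10010101110001 = 9585
15526 = 11110010100110
→ & → 10010000100000 = 9248
9188 = 10001111100100
→ | → 10011111100100 = 10212
→ << 2 (mod 2^14) → 01111110010000 = 8080

8080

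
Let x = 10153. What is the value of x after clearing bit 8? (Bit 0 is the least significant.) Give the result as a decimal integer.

9897

x = 010011110101001
bit 8 is currently 1; clear it via x & ~(1 << 8) = x & ~256
→ 010011010101001 = 9897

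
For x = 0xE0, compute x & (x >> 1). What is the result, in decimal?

x = 11100000 = 224
x>>1 = 01110000
AND  = 01100000 = 96
(x & (x >> 1) has a 1 wherever x has two consecutive 1 bits.)

96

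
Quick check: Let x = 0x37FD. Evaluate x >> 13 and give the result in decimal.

1

0x37FD = 11011111111101
shift right by 13 → 00000000000001 = 1
(equivalently, floor(14333 / 8192))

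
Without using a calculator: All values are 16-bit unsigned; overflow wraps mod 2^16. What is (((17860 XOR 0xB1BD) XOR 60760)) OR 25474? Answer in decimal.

31651

17860 = 0100010111000100
0xB1BD = 1011000110111101
→ XOR → 1111010001111001 = 62585
60760 = 1110110101011000
→ XOR → 0001100100100001 = 6433
25474 = 0110001110000010
→ OR → 0111101110100011 = 31651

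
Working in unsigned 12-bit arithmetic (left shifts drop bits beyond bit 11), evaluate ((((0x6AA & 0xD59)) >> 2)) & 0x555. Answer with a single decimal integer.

256

0x6AA = 011010101010
0xD59 = 110101011001
→ & → 010000001000 = 1032
→ >> 2 → 000100000010 = 258
0x555 = 010101010101
→ & → 000100000000 = 256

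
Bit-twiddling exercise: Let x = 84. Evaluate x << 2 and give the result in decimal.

84 = 001010100
shift left by 2 → 101010000 = 336
(equivalently, 84 × 2^2 = 84 × 4)

336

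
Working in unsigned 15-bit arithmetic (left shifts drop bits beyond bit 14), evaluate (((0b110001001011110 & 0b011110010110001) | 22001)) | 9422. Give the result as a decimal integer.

0b110001001011110 = 110001001011110
0b011110010110001 = 011110010110001
→ & → 010000000010000 = 8208
22001 = 101010111110001
→ | → 111010111110001 = 30193
9422 = 010010011001110
→ | → 111010111111111 = 30207

30207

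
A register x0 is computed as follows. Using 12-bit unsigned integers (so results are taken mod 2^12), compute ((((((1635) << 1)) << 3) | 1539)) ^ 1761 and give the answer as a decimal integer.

1635 = 011001100011
→ << 1 (mod 2^12) → 110011000110 = 3270
→ << 3 (mod 2^12) → 011000110000 = 1584
1539 = 011000000011
→ | → 011000110011 = 1587
1761 = 011011100001
→ ^ → 000011010010 = 210

210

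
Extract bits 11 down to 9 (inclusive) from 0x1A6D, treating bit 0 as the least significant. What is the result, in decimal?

v = 1101001101101
Shift right by 9: 1101
Mask low 3 bits: 101 = 5

5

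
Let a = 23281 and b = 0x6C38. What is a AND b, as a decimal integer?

23281 = 101101011110001
0x6C38 = 110110000111000
AND → 100100000110000 = 18480

18480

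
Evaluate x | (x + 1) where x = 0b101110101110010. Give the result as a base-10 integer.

x = 101110101110010 = 23922
x + 1 = 101110101110011
OR    = 101110101110011 = 23923
(x | (x + 1) sets the lowest cleared bit.)

23923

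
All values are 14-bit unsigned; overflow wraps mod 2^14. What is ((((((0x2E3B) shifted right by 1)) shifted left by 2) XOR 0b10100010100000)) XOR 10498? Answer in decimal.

7638

0x2E3B = 10111000111011
→ shifted right by 1 → 01011100011101 = 5917
→ shifted left by 2 (mod 2^14) → 01110001110100 = 7284
0b10100010100000 = 10100010100000
→ XOR → 11010011010100 = 13524
10498 = 10100100000010
→ XOR → 01110111010110 = 7638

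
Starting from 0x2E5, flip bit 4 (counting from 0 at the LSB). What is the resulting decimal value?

x = 01011100101
bit 4 is currently 0; toggle it via x ^ (1 << 4) = x ^ 16
→ 01011110101 = 757

757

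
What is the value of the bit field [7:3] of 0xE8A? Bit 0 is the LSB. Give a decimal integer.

v = 111010001010
Shift right by 3: 111010001
Mask low 5 bits: 10001 = 17

17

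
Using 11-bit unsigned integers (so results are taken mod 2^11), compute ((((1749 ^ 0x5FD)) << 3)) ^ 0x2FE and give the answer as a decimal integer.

1749 = 11011010101
0x5FD = 10111111101
→ ^ → 01100101000 = 808
→ << 3 (mod 2^11) → 00101000000 = 320
0x2FE = 01011111110
→ ^ → 01110111110 = 958

958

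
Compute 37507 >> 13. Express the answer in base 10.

4

37507 = 1001001010000011
shift right by 13 → 0000000000000100 = 4
(equivalently, floor(37507 / 8192))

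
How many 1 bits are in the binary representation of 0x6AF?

8

0x6AF = 11010101111
Count the 1s: 1 + 1 + 1 + 1 + 1 + 1 + 1 + 1 = 8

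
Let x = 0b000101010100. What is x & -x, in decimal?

x = 101010100 = 340
-x (two's complement) = …010101100
AND   = 000000100 = 4
(x & -x isolates the lowest set bit of x.)

4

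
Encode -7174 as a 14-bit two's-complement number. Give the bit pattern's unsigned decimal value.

7174 in 14 bits: 01110000000110
Invert: 10001111111001
Add 1:  10001111111010 = 9210
(Check: 2^14 - 7174 = 16384 - 7174 = 9210.)

9210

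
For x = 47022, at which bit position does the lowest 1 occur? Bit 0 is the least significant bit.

47022 = 1011011110101110
Trailing zeros: 1, so the lowest set bit is bit 1 (value 2).

1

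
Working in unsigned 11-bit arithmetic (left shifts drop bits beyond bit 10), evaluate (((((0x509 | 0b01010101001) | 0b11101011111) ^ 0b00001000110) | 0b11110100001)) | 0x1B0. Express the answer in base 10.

1977

0x509 = 10100001001
0b01010101001 = 01010101001
→ | → 11110101001 = 1961
0b11101011111 = 11101011111
→ | → 11111111111 = 2047
0b00001000110 = 00001000110
→ ^ → 11110111001 = 1977
0b11110100001 = 11110100001
→ | → 11110111001 = 1977
0x1B0 = 00110110000
→ | → 11110111001 = 1977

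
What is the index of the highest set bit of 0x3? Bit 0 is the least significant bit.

1

0x3 = 11
The topmost 1 is at position 1 (since 2^1 = 2 ≤ 3 < 4).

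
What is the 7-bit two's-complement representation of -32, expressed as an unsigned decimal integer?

32 in 7 bits: 0100000
Invert: 1011111
Add 1:  1100000 = 96
(Check: 2^7 - 32 = 128 - 32 = 96.)

96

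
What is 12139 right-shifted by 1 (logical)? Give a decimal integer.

12139 = 10111101101011
shift right by 1 → 01011110110101 = 6069
(equivalently, floor(12139 / 2))

6069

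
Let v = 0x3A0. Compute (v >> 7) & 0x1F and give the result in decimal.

7

v = 001110100000
Shift right by 7: 00111
Mask low 5 bits: 00111 = 7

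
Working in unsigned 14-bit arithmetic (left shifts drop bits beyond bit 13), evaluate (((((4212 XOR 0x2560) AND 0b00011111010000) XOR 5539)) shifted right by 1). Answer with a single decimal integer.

4212 = 01000001110100
0x2560 = 10010101100000
→ XOR → 11010100010100 = 13588
0b00011111010000 = 00011111010000
→ AND → 00010100010000 = 1296
5539 = 01010110100011
→ XOR → 01000010110011 = 4275
→ shifted right by 1 → 00100001011001 = 2137

2137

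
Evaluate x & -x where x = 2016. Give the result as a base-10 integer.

x = 11111100000 = 2016
-x (two's complement) = …00000100000
AND   = 00000100000 = 32
(x & -x isolates the lowest set bit of x.)

32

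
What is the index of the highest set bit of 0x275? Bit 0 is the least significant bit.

0x275 = 1001110101
The topmost 1 is at position 9 (since 2^9 = 512 ≤ 629 < 1024).

9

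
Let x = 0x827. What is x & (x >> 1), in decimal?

3

x = 100000100111 = 2087
x>>1 = 010000010011
AND  = 000000000011 = 3
(x & (x >> 1) has a 1 wherever x has two consecutive 1 bits.)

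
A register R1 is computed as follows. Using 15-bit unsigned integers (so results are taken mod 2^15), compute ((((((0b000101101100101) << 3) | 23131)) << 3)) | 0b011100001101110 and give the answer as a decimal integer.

31742

0b000101101100101 = 000101101100101
→ << 3 (mod 2^15) → 101101100101000 = 23336
23131 = 101101001011011
→ | → 101101101111011 = 23419
→ << 3 (mod 2^15) → 101101111011000 = 23512
0b011100001101110 = 011100001101110
→ | → 111101111111110 = 31742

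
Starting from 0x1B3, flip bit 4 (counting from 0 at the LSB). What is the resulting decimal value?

x = 110110011
bit 4 is currently 1; toggle it via x ^ (1 << 4) = x ^ 16
→ 110100011 = 419

419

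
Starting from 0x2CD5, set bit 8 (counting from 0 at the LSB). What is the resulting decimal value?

x = 010110011010101
bit 8 is currently 0; set it via x | (1 << 8) = x | 256
→ 010110111010101 = 11733

11733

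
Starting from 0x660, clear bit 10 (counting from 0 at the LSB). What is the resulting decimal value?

x = 11001100000
bit 10 is currently 1; clear it via x & ~(1 << 10) = x & ~1024
→ 01001100000 = 608

608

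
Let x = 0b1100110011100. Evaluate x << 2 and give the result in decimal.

x = 001100110011100
shift left by 2 → 110011001110000 = 26224
(equivalently, 6556 × 2^2 = 6556 × 4)

26224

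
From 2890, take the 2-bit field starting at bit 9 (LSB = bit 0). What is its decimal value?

1

v = 0101101001010
Shift right by 9: 0101
Mask low 2 bits: 01 = 1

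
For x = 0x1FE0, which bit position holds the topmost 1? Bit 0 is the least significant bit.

12

0x1FE0 = 1111111100000
The topmost 1 is at position 12 (since 2^12 = 4096 ≤ 8160 < 8192).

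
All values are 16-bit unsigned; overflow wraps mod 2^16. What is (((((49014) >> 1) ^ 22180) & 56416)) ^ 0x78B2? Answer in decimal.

49014 = 1011111101110110
→ >> 1 → 0101111110111011 = 24507
22180 = 0101011010100100
→ ^ → 0000100100011111 = 2335
56416 = 1101110001100000
→ & → 0000100000000000 = 2048
0x78B2 = 0111100010110010
→ ^ → 0111000010110010 = 28850

28850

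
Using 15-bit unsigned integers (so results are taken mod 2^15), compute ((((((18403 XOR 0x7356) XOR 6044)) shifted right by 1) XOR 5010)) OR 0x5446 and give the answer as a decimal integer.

22086

18403 = 100011111100011
0x7356 = 111001101010110
→ XOR → 011010010110101 = 13493
6044 = 001011110011100
→ XOR → 010001100101001 = 9001
→ shifted right by 1 → 001000110010100 = 4500
5010 = 001001110010010
→ XOR → 000001000000110 = 518
0x5446 = 101010001000110
→ OR → 101011001000110 = 22086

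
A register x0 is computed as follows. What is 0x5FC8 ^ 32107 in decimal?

8867

0x5FC8 = 101111111001000
32107 = 111110101101011
XOR → 010001010100011 = 8867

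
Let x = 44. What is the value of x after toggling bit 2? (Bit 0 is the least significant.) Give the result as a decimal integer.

40

x = 00101100
bit 2 is currently 1; toggle it via x ^ (1 << 2) = x ^ 4
→ 00101000 = 40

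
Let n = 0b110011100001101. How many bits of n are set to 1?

8

n = 110011100001101
Count the 1s: 1 + 1 + 1 + 1 + 1 + 1 + 1 + 1 = 8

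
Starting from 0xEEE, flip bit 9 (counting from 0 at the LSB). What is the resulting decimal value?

3310

x = 111011101110
bit 9 is currently 1; toggle it via x ^ (1 << 9) = x ^ 512
→ 110011101110 = 3310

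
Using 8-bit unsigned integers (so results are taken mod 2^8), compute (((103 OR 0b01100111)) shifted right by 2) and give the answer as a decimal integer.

103 = 01100111
0b01100111 = 01100111
→ OR → 01100111 = 103
→ shifted right by 2 → 00011001 = 25

25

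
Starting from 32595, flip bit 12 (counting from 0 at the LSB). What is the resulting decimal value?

x = 0111111101010011
bit 12 is currently 1; toggle it via x ^ (1 << 12) = x ^ 4096
→ 0110111101010011 = 28499

28499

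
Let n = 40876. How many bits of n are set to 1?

10

40876 = 1001111110101100
Count the 1s: 1 + 1 + 1 + 1 + 1 + 1 + 1 + 1 + 1 + 1 = 10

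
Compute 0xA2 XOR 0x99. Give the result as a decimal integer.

0xA2 = 10100010
0x99 = 10011001
XOR → 00111011 = 59

59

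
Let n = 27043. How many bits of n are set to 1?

27043 = 110100110100011
Count the 1s: 1 + 1 + 1 + 1 + 1 + 1 + 1 + 1 = 8

8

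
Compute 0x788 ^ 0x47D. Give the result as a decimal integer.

1013

0x788 = 11110001000
0x47D = 10001111101
XOR → 01111110101 = 1013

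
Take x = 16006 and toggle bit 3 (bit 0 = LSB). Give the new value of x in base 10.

x = 11111010000110
bit 3 is currently 0; toggle it via x ^ (1 << 3) = x ^ 8
→ 11111010001110 = 16014

16014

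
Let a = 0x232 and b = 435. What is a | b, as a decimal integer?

947

0x232 = 1000110010
435 = 0110110011
 OR → 1110110011 = 947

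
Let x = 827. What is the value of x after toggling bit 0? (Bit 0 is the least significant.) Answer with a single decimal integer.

826

x = 1100111011
bit 0 is currently 1; toggle it via x ^ (1 << 0) = x ^ 1
→ 1100111010 = 826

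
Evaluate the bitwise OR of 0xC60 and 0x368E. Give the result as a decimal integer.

16110

0xC60 = 00110001100000
0x368E = 11011010001110
 OR → 11111011101110 = 16110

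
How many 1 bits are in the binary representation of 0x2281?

0x2281 = 10001010000001
Count the 1s: 1 + 1 + 1 + 1 = 4

4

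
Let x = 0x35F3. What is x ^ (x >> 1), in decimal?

12042

x = 11010111110011 = 13811
x>>1 = 01101011111001
XOR  = 10111100001010 = 12042
(x ^ (x >> 1) gives the standard binary-reflected Gray code of x.)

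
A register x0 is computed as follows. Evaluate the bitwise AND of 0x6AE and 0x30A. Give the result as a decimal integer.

0x6AE = 11010101110
0x30A = 01100001010
AND → 01000001010 = 522

522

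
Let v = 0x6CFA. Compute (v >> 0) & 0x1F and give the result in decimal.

26

v = 110110011111010
Shift right by 0: 110110011111010
Mask low 5 bits: 11010 = 26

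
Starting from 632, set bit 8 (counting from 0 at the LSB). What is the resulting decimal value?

888

x = 1001111000
bit 8 is currently 0; set it via x | (1 << 8) = x | 256
→ 1101111000 = 888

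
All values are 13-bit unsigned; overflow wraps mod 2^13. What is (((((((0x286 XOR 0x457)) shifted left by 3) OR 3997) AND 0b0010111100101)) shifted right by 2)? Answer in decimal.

0x286 = 0001010000110
0x457 = 0010001010111
→ XOR → 0011011010001 = 1745
→ shifted left by 3 (mod 2^13) → 1011010001000 = 5768
3997 = 0111110011101
→ OR → 1111110011101 = 8093
0b0010111100101 = 0010111100101
→ AND → 0010110000101 = 1413
→ shifted right by 2 → 0000101100001 = 353

353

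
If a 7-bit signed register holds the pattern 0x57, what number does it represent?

pattern = 1010111 (MSB is 1 ⇒ negative)
Invert: 0101000, add 1 → 0101001 = 41, so the value is -41.
(Equivalently: 87 - 2^7 = 87 - 128 = -41.)

-41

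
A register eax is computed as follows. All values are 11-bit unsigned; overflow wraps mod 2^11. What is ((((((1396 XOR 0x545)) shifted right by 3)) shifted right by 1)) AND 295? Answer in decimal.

1396 = 10101110100
0x545 = 10101000101
→ XOR → 00000110001 = 49
→ shifted right by 3 → 00000000110 = 6
→ shifted right by 1 → 00000000011 = 3
295 = 00100100111
→ AND → 00000000011 = 3

3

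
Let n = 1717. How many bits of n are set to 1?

1717 = 11010110101
Count the 1s: 1 + 1 + 1 + 1 + 1 + 1 + 1 = 7

7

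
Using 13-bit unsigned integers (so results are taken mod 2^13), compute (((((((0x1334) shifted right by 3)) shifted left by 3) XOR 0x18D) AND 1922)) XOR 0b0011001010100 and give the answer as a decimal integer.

0x1334 = 1001100110100
→ shifted right by 3 → 0001001100110 = 614
→ shifted left by 3 (mod 2^13) → 1001100110000 = 4912
0x18D = 0000110001101
→ XOR → 1001010111101 = 4797
1922 = 0011110000010
→ AND → 0001010000000 = 640
0b0011001010100 = 0011001010100
→ XOR → 0010011010100 = 1236

1236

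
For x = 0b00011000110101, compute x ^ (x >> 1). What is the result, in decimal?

1327

x = 11000110101 = 1589
x>>1 = 01100011010
XOR  = 10100101111 = 1327
(x ^ (x >> 1) gives the standard binary-reflected Gray code of x.)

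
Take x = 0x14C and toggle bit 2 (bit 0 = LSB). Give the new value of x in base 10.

328

x = 00101001100
bit 2 is currently 1; toggle it via x ^ (1 << 2) = x ^ 4
→ 00101001000 = 328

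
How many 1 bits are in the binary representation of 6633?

8

6633 = 1100111101001
Count the 1s: 1 + 1 + 1 + 1 + 1 + 1 + 1 + 1 = 8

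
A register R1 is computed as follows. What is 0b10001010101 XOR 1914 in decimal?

815

a = 10001010101
1914 = 11101111010
XOR → 01100101111 = 815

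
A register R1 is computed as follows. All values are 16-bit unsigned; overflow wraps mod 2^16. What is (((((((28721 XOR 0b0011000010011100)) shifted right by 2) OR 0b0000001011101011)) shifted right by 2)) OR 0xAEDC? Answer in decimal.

28721 = 0111000000110001
0b0011000010011100 = 0011000010011100
→ XOR → 0100000010101101 = 16557
→ shifted right by 2 → 0001000000101011 = 4139
0b0000001011101011 = 0000001011101011
→ OR → 0001001011101011 = 4843
→ shifted right by 2 → 0000010010111010 = 1210
0xAEDC = 1010111011011100
→ OR → 1010111011111110 = 44798

44798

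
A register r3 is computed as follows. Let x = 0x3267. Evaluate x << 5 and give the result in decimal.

0x3267 = 0000011001001100111
shift left by 5 → 1100100110011100000 = 412896
(equivalently, 12903 × 2^5 = 12903 × 32)

412896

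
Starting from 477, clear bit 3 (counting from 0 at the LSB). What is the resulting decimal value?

469

x = 000111011101
bit 3 is currently 1; clear it via x & ~(1 << 3) = x & ~8
→ 000111010101 = 469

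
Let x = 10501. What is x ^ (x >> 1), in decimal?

15751

x = 10100100000101 = 10501
x>>1 = 01010010000010
XOR  = 11110110000111 = 15751
(x ^ (x >> 1) gives the standard binary-reflected Gray code of x.)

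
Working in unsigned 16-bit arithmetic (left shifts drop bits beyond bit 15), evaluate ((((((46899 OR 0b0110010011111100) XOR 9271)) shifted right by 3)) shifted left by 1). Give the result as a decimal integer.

13554

46899 = 1011011100110011
0b0110010011111100 = 0110010011111100
→ OR → 1111011111111111 = 63487
9271 = 0010010000110111
→ XOR → 1101001111001000 = 54216
→ shifted right by 3 → 0001101001111001 = 6777
→ shifted left by 1 (mod 2^16) → 0011010011110010 = 13554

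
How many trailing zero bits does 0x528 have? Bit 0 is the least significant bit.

3

0x528 = 10100101000
Trailing zeros: 3, so the lowest set bit is bit 3 (value 8).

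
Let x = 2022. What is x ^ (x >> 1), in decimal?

x = 11111100110 = 2022
x>>1 = 01111110011
XOR  = 10000010101 = 1045
(x ^ (x >> 1) gives the standard binary-reflected Gray code of x.)

1045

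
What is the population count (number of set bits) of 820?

820 = 1100110100
Count the 1s: 1 + 1 + 1 + 1 + 1 = 5

5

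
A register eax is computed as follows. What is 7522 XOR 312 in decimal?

7522 = 1110101100010
312 = 0000100111000
XOR → 1110001011010 = 7258

7258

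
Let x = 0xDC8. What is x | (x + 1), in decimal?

3529

x = 110111001000 = 3528
x + 1 = 110111001001
OR    = 110111001001 = 3529
(x | (x + 1) sets the lowest cleared bit.)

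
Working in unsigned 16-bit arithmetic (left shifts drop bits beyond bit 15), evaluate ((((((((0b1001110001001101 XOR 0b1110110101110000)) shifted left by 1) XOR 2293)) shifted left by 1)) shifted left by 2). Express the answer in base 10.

21624

0b1001110001001101 = 1001110001001101
0b1110110101110000 = 1110110101110000
→ XOR → 0111000100111101 = 28989
→ shifted left by 1 (mod 2^16) → 1110001001111010 = 57978
2293 = 0000100011110101
→ XOR → 1110101010001111 = 60047
→ shifted left by 1 (mod 2^16) → 1101010100011110 = 54558
→ shifted left by 2 (mod 2^16) → 0101010001111000 = 21624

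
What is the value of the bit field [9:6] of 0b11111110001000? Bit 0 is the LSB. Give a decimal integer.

v = 11111110001000
Shift right by 6: 11111110
Mask low 4 bits: 1110 = 14

14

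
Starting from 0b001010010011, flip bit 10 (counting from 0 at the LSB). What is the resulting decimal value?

x = 001010010011
bit 10 is currently 0; toggle it via x ^ (1 << 10) = x ^ 1024
→ 011010010011 = 1683

1683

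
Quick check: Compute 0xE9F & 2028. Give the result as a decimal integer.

0xE9F = 111010011111
2028 = 011111101100
AND → 011010001100 = 1676

1676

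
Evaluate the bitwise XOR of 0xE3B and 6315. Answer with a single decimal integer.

5776

0xE3B = 0111000111011
6315 = 1100010101011
XOR → 1011010010000 = 5776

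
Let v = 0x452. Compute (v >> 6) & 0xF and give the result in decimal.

1

v = 10001010010
Shift right by 6: 10001
Mask low 4 bits: 0001 = 1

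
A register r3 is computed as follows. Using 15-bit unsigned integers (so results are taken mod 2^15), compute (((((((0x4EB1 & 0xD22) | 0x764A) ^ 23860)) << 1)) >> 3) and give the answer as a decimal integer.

2263

0x4EB1 = 100111010110001
0xD22 = 000110100100010
→ & → 000110000100000 = 3104
0x764A = 111011001001010
→ | → 111111001101010 = 32362
23860 = 101110100110100
→ ^ → 010001101011110 = 9054
→ << 1 (mod 2^15) → 100011010111100 = 18108
→ >> 3 → 000100011010111 = 2263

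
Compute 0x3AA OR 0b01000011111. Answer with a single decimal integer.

0x3AA = 1110101010
b = 1000011111
 OR → 1110111111 = 959

959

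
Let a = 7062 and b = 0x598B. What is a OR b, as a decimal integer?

7062 = 001101110010110
0x598B = 101100110001011
 OR → 101101110011111 = 23455

23455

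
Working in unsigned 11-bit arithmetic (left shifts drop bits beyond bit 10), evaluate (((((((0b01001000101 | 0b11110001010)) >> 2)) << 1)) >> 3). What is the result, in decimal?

0b01001000101 = 01001000101
0b11110001010 = 11110001010
→ | → 11111001111 = 1999
→ >> 2 → 00111110011 = 499
→ << 1 (mod 2^11) → 01111100110 = 998
→ >> 3 → 00001111100 = 124

124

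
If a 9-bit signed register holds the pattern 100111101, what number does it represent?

-195

pattern = 100111101 (MSB is 1 ⇒ negative)
Invert: 011000010, add 1 → 011000011 = 195, so the value is -195.
(Equivalently: 317 - 2^9 = 317 - 512 = -195.)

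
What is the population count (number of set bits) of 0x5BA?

7

0x5BA = 10110111010
Count the 1s: 1 + 1 + 1 + 1 + 1 + 1 + 1 = 7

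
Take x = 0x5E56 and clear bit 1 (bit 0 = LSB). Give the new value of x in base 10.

24148

x = 101111001010110
bit 1 is currently 1; clear it via x & ~(1 << 1) = x & ~2
→ 101111001010100 = 24148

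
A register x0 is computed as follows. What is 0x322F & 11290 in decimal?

8202

0x322F = 11001000101111
11290 = 10110000011010
AND → 10000000001010 = 8202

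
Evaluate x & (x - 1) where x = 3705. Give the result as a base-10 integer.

3704

x = 111001111001 = 3705
x - 1 = 111001111000
AND   = 111001111000 = 3704
(x & (x - 1) clears the lowest set bit of x.)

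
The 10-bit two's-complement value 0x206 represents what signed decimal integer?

pattern = 1000000110 (MSB is 1 ⇒ negative)
Invert: 0111111001, add 1 → 0111111010 = 506, so the value is -506.
(Equivalently: 518 - 2^10 = 518 - 1024 = -506.)

-506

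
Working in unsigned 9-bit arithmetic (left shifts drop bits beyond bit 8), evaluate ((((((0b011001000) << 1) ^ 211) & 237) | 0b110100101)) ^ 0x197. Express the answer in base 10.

0b011001000 = 011001000
→ << 1 (mod 2^9) → 110010000 = 400
211 = 011010011
→ ^ → 101000011 = 323
237 = 011101101
→ & → 001000001 = 65
0b110100101 = 110100101
→ | → 111100101 = 485
0x197 = 110010111
→ ^ → 001110010 = 114

114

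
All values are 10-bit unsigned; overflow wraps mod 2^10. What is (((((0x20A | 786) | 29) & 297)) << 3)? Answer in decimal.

72

0x20A = 1000001010
786 = 1100010010
→ | → 1100011010 = 794
29 = 0000011101
→ | → 1100011111 = 799
297 = 0100101001
→ & → 0100001001 = 265
→ << 3 (mod 2^10) → 0001001000 = 72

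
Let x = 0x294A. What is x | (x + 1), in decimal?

10571

x = 10100101001010 = 10570
x + 1 = 10100101001011
OR    = 10100101001011 = 10571
(x | (x + 1) sets the lowest cleared bit.)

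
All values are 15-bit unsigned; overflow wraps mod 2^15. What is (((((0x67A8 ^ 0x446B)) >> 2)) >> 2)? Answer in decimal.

572

0x67A8 = 110011110101000
0x446B = 100010001101011
→ ^ → 010001111000011 = 9155
→ >> 2 → 000100011110000 = 2288
→ >> 2 → 000001000111100 = 572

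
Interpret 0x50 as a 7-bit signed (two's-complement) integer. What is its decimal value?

-48

pattern = 1010000 (MSB is 1 ⇒ negative)
Invert: 0101111, add 1 → 0110000 = 48, so the value is -48.
(Equivalently: 80 - 2^7 = 80 - 128 = -48.)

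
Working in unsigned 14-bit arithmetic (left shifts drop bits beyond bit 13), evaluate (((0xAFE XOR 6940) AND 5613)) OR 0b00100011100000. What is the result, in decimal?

0xAFE = 00101011111110
6940 = 01101100011100
→ XOR → 01000111100010 = 4578
5613 = 01010111101101
→ AND → 01000111100000 = 4576
0b00100011100000 = 00100011100000
→ OR → 01100111100000 = 6624

6624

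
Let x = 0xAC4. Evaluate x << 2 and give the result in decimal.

0xAC4 = 00101011000100
shift left by 2 → 10101100010000 = 11024
(equivalently, 2756 × 2^2 = 2756 × 4)

11024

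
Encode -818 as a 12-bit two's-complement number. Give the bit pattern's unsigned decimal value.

818 in 12 bits: 001100110010
Invert: 110011001101
Add 1:  110011001110 = 3278
(Check: 2^12 - 818 = 4096 - 818 = 3278.)

3278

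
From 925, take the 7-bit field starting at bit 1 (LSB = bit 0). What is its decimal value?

v = 01110011101
Shift right by 1: 0111001110
Mask low 7 bits: 1001110 = 78

78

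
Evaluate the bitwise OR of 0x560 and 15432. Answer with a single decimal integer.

15720

0x560 = 00010101100000
15432 = 11110001001000
 OR → 11110101101000 = 15720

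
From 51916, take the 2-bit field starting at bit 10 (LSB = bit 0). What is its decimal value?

2

v = 1100101011001100
Shift right by 10: 110010
Mask low 2 bits: 10 = 2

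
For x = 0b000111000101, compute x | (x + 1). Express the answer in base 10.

x = 111000101 = 453
x + 1 = 111000110
OR    = 111000111 = 455
(x | (x + 1) sets the lowest cleared bit.)

455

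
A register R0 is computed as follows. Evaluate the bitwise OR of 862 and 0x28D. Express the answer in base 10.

991

862 = 1101011110
0x28D = 1010001101
 OR → 1111011111 = 991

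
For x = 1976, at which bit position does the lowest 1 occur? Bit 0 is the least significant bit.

1976 = 11110111000
Trailing zeros: 3, so the lowest set bit is bit 3 (value 8).

3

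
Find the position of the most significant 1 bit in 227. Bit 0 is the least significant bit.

227 = 11100011
The topmost 1 is at position 7 (since 2^7 = 128 ≤ 227 < 256).

7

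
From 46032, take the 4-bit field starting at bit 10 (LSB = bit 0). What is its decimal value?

v = 1011001111010000
Shift right by 10: 101100
Mask low 4 bits: 1100 = 12

12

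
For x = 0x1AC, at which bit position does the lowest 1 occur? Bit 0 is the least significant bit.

0x1AC = 110101100
Trailing zeros: 2, so the lowest set bit is bit 2 (value 4).

2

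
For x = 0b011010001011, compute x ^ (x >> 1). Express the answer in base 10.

1486

x = 11010001011 = 1675
x>>1 = 01101000101
XOR  = 10111001110 = 1486
(x ^ (x >> 1) gives the standard binary-reflected Gray code of x.)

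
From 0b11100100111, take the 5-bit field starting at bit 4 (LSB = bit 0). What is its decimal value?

18

v = 11100100111
Shift right by 4: 1110010
Mask low 5 bits: 10010 = 18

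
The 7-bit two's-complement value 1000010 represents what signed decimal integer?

-62

pattern = 1000010 (MSB is 1 ⇒ negative)
Invert: 0111101, add 1 → 0111110 = 62, so the value is -62.
(Equivalently: 66 - 2^7 = 66 - 128 = -62.)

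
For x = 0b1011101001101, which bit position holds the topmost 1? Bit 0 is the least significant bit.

0b1011101001101 = 1011101001101
The topmost 1 is at position 12 (since 2^12 = 4096 ≤ 5965 < 8192).

12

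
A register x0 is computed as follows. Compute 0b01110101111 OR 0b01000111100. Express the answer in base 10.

a = 1110101111
b = 1000111100
 OR → 1110111111 = 959

959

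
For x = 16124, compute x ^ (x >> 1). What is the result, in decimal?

x = 11111011111100 = 16124
x>>1 = 01111101111110
XOR  = 10000110000010 = 8578
(x ^ (x >> 1) gives the standard binary-reflected Gray code of x.)

8578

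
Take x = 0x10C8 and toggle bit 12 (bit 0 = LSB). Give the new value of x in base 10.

200

x = 001000011001000
bit 12 is currently 1; toggle it via x ^ (1 << 12) = x ^ 4096
→ 000000011001000 = 200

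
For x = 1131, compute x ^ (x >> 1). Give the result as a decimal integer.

x = 10001101011 = 1131
x>>1 = 01000110101
XOR  = 11001011110 = 1630
(x ^ (x >> 1) gives the standard binary-reflected Gray code of x.)

1630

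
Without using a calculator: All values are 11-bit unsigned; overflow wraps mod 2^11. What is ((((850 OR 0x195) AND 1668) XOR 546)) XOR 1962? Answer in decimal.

1804

850 = 01101010010
0x195 = 00110010101
→ OR → 01111010111 = 983
1668 = 11010000100
→ AND → 01010000100 = 644
546 = 01000100010
→ XOR → 00010100110 = 166
1962 = 11110101010
→ XOR → 11100001100 = 1804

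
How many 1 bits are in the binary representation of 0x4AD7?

0x4AD7 = 100101011010111
Count the 1s: 1 + 1 + 1 + 1 + 1 + 1 + 1 + 1 + 1 = 9

9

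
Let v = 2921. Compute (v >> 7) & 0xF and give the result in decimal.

6

v = 101101101001
Shift right by 7: 10110
Mask low 4 bits: 0110 = 6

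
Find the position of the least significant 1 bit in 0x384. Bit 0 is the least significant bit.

2

0x384 = 1110000100
Trailing zeros: 2, so the lowest set bit is bit 2 (value 4).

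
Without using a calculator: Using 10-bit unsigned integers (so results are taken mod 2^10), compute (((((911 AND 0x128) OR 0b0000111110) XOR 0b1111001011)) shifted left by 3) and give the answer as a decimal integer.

936

911 = 1110001111
0x128 = 0100101000
→ AND → 0100001000 = 264
0b0000111110 = 0000111110
→ OR → 0100111110 = 318
0b1111001011 = 1111001011
→ XOR → 1011110101 = 757
→ shifted left by 3 (mod 2^10) → 1110101000 = 936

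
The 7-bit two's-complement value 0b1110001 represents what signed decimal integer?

pattern = 1110001 (MSB is 1 ⇒ negative)
Invert: 0001110, add 1 → 0001111 = 15, so the value is -15.
(Equivalently: 113 - 2^7 = 113 - 128 = -15.)

-15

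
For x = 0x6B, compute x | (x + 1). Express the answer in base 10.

x = 1101011 = 107
x + 1 = 1101100
OR    = 1101111 = 111
(x | (x + 1) sets the lowest cleared bit.)

111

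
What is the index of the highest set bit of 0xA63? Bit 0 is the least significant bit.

11

0xA63 = 101001100011
The topmost 1 is at position 11 (since 2^11 = 2048 ≤ 2659 < 4096).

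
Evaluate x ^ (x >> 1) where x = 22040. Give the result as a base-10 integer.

x = 101011000011000 = 22040
x>>1 = 010101100001100
XOR  = 111110100010100 = 32020
(x ^ (x >> 1) gives the standard binary-reflected Gray code of x.)

32020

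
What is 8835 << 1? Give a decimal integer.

8835 = 010001010000011
shift left by 1 → 100010100000110 = 17670
(equivalently, 8835 × 2^1 = 8835 × 2)

17670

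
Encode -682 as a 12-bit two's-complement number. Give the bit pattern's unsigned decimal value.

3414

682 in 12 bits: 001010101010
Invert: 110101010101
Add 1:  110101010110 = 3414
(Check: 2^12 - 682 = 4096 - 682 = 3414.)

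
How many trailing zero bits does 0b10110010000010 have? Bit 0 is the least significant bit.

0b10110010000010 = 10110010000010
Trailing zeros: 1, so the lowest set bit is bit 1 (value 2).

1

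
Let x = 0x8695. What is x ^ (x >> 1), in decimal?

x = 1000011010010101 = 34453
x>>1 = 0100001101001010
XOR  = 1100010111011111 = 50655
(x ^ (x >> 1) gives the standard binary-reflected Gray code of x.)

50655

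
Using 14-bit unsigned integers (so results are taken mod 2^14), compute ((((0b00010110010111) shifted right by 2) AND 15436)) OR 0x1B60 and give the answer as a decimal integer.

0b00010110010111 = 00010110010111
→ shifted right by 2 → 00000101100101 = 357
15436 = 11110001001100
→ AND → 00000001000100 = 68
0x1B60 = 01101101100000
→ OR → 01101101100100 = 7012

7012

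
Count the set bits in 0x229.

0x229 = 1000101001
Count the 1s: 1 + 1 + 1 + 1 = 4

4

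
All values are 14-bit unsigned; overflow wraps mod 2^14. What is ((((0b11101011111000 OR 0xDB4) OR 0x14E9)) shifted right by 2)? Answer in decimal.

4095

0b11101011111000 = 11101011111000
0xDB4 = 00110110110100
→ OR → 11111111111100 = 16380
0x14E9 = 01010011101001
→ OR → 11111111111101 = 16381
→ shifted right by 2 → 00111111111111 = 4095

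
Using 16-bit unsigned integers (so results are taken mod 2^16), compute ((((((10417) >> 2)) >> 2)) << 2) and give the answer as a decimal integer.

2604

10417 = 0010100010110001
→ >> 2 → 0000101000101100 = 2604
→ >> 2 → 0000001010001011 = 651
→ << 2 (mod 2^16) → 0000101000101100 = 2604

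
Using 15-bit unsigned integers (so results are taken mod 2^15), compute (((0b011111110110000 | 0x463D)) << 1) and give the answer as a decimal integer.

32634

0b011111110110000 = 011111110110000
0x463D = 100011000111101
→ | → 111111110111101 = 32701
→ << 1 (mod 2^15) → 111111101111010 = 32634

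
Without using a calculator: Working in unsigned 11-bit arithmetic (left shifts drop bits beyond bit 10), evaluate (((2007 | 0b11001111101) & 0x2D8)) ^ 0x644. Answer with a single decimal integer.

2007 = 11111010111
0b11001111101 = 11001111101
→ | → 11111111111 = 2047
0x2D8 = 01011011000
→ & → 01011011000 = 728
0x644 = 11001000100
→ ^ → 10010011100 = 1180

1180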